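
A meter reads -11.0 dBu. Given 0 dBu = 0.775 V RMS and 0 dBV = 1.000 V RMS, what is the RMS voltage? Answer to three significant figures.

0.218 V

V = 0.775 V × 10^(-11.0/20).
= 0.775 × 0.2818 = 0.218 V.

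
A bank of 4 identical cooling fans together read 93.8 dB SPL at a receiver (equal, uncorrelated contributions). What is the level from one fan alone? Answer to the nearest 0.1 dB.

4 equal incoherent sources add 10·log₁₀(4) = 6.02 dB over one source.
L_one = 93.8 − 6.02 = 87.8 dB SPL.

87.8 dB SPL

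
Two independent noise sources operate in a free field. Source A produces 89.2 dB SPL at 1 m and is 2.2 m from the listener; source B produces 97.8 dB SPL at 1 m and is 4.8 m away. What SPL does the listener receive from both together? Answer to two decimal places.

At the listener: L_A = 89.2 − 20·log₁₀(2.2) = 82.352 dB; L_B = 97.8 − 20·log₁₀(4.8) = 84.175 dB.
Combined: 10·log₁₀(10^(82.352/10)+10^(84.175/10)) = 86.37 dB SPL.

86.37 dB SPL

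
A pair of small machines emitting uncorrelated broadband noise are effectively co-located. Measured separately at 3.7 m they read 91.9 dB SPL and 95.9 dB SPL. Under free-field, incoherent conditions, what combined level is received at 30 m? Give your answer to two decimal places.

Combined at 3.7 m: 10·log₁₀(10^(91.9/10)+10^(95.9/10)) = 97.355 dB SPL.
Then apply −20·log₁₀(30/3.7) = -18.178 dB → 79.18 dB SPL.

79.18 dB SPL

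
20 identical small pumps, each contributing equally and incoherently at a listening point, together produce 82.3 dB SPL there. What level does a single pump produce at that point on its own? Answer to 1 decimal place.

69.3 dB SPL

20 equal incoherent sources add 10·log₁₀(20) = 13.01 dB over one source.
L_one = 82.3 − 13.01 = 69.3 dB SPL.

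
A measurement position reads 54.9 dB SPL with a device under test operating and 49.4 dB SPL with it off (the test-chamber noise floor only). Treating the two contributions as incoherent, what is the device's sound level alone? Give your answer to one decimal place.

Subtract intensities: L_src = 10·log₁₀(10^(L_total/10) − 10^(L_bg/10)).
L_src = 10·log₁₀(10^(54.9/10) − 10^(49.4/10)) = 10·log₁₀(221900) = 53.5 dB SPL.

53.5 dB SPL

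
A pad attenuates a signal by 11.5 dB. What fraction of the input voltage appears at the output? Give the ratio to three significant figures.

Voltage ratio = 10^(dB/20).
10^(-11.5/20) = 10^(-0.5750) = 0.266.

0.266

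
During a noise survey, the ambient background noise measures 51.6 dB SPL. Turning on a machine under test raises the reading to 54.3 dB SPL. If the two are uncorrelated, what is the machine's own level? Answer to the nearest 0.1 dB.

Background correction is a power subtraction:
L_src = 10·log₁₀(10^(54.3/10) − 10^(51.6/10)) = 10·log₁₀(124600) = 51.0 dB SPL.

51.0 dB SPL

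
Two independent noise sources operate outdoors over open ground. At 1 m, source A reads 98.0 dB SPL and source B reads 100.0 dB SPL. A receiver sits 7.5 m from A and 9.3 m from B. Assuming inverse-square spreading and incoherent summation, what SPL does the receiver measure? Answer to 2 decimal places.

83.58 dB SPL

At the listener: L_A = 98.0 − 20·log₁₀(7.5) = 80.499 dB; L_B = 100.0 − 20·log₁₀(9.3) = 80.630 dB.
Combined: 10·log₁₀(10^(80.499/10)+10^(80.630/10)) = 83.58 dB SPL.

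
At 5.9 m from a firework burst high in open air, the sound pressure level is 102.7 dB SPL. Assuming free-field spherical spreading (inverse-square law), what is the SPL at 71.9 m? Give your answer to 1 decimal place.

81.0 dB SPL

Free-field point source: level drops by 20·log₁₀ of the distance ratio.
ΔL = −20·log₁₀(71.9/5.9) = -21.72 dB, so L₂ = 102.7 + (-21.72) = 81.0 dB SPL.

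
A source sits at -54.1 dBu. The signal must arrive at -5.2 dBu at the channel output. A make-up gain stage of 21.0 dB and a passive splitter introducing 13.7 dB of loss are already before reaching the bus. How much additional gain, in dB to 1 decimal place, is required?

The required make-up gain is the shortfall in the dB sum.
G = -5.2 − (-54.1) − 21.0 + 13.7 = 41.6 dB.

41.6 dB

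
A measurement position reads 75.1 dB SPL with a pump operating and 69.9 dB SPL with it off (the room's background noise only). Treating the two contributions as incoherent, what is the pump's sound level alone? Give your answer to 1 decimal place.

Subtract intensities: L_src = 10·log₁₀(10^(L_total/10) − 10^(L_bg/10)).
L_src = 10·log₁₀(10^(75.1/10) − 10^(69.9/10)) = 10·log₁₀(22590000) = 73.5 dB SPL.

73.5 dB SPL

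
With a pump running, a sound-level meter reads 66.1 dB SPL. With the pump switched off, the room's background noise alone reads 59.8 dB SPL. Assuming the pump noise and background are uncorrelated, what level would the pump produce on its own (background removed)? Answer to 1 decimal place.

Remove the background by subtracting linear intensities:
L_src = 10·log₁₀(10^(66.1/10) − 10^(59.8/10)) = 10·log₁₀(3119000) = 64.9 dB SPL.

64.9 dB SPL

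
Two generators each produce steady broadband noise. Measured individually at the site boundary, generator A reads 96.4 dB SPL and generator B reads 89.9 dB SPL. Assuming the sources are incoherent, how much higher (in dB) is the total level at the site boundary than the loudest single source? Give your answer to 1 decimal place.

Uncorrelated sources add in intensity (power), not in dB.
L_total = 10·log₁₀(10^(96.4/10) + 10^(89.9/10)) = 97.28 dB SPL.
Excess over the loudest (96.4 dB): 97.28 − 96.4 = 0.9 dB.

0.9 dB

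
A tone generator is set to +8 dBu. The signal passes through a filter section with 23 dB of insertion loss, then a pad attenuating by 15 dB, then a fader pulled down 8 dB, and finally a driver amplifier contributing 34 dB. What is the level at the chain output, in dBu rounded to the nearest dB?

-4 dBu

Cascaded gains and losses add directly in dB.
+8 − 23 − 15 − 8 + 34 = -4 dBu.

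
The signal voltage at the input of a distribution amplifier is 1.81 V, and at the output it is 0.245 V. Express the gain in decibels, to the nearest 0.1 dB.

-17.4 dB

For a voltage ratio, dB = 20·log₁₀(V₂/V₁).
20·log₁₀(0.245/1.81) = 20·log₁₀(0.1354) = -17.4 dB.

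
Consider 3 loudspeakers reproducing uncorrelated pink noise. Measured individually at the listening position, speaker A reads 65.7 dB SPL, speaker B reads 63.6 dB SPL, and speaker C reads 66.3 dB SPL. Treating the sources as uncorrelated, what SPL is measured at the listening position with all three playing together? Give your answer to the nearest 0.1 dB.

70.1 dB SPL

Add the sources as powers (linear), then convert back to dB:
L_total = 10·log₁₀(10^(65.7/10) + 10^(63.6/10) + 10^(66.3/10)) = 10·log₁₀(10270000) = 70.1 dB SPL.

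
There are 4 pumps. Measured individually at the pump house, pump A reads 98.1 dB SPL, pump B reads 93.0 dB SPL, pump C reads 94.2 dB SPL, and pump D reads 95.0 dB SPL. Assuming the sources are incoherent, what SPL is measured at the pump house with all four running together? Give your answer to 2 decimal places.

101.54 dB SPL

Incoherent sources sum as intensities:
L_total = 10·log₁₀(10^(98.1/10) + 10^(93.0/10) + 10^(94.2/10) + 10^(95.0/10)) = 10·log₁₀(14244000000) = 101.54 dB SPL.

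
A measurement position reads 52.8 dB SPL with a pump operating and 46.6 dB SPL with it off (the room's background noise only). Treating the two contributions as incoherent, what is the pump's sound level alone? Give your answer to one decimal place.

51.6 dB SPL

Subtract intensities: L_src = 10·log₁₀(10^(L_total/10) − 10^(L_bg/10)).
L_src = 10·log₁₀(10^(52.8/10) − 10^(46.6/10)) = 10·log₁₀(144800) = 51.6 dB SPL.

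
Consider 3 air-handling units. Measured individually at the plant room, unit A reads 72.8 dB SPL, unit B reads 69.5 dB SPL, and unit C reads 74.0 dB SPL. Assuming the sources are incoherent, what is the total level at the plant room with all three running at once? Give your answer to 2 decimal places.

77.25 dB SPL

Add the sources as powers (linear), then convert back to dB:
L_total = 10·log₁₀(10^(72.8/10) + 10^(69.5/10) + 10^(74.0/10)) = 10·log₁₀(53090000) = 77.25 dB SPL.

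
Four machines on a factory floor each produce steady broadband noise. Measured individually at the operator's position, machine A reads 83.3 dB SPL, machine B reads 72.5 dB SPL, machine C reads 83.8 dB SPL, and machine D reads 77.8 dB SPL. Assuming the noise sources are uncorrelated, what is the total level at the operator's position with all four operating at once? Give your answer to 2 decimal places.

Uncorrelated sources add in intensity (power), not in dB.
L_total = 10·log₁₀(10^(83.3/10) + 10^(72.5/10) + 10^(83.8/10) + 10^(77.8/10)) = 10·log₁₀(531700000) = 87.26 dB SPL.

87.26 dB SPL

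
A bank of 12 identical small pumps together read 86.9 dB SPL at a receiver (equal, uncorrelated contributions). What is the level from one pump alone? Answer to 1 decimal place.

12 equal incoherent sources add 10·log₁₀(12) = 10.79 dB over one source.
L_one = 86.9 − 10.79 = 76.1 dB SPL.

76.1 dB SPL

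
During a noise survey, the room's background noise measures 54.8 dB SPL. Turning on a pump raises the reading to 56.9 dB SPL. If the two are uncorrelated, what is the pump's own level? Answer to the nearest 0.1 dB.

52.7 dB SPL

Remove the background by subtracting linear intensities:
L_src = 10·log₁₀(10^(56.9/10) − 10^(54.8/10)) = 10·log₁₀(187800) = 52.7 dB SPL.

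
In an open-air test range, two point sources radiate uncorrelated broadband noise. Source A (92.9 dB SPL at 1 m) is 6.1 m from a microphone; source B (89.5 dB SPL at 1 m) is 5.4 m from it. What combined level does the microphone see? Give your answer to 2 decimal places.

At the listener: L_A = 92.9 − 20·log₁₀(6.1) = 77.193 dB; L_B = 89.5 − 20·log₁₀(5.4) = 74.852 dB.
Combined: 10·log₁₀(10^(77.193/10)+10^(74.852/10)) = 79.19 dB SPL.

79.19 dB SPL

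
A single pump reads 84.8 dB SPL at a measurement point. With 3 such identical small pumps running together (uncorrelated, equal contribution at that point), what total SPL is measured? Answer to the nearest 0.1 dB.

3 equal incoherent sources raise the level by 10·log₁₀(3) = 4.77 dB.
L_total = 84.8 + 4.77 = 89.6 dB SPL.

89.6 dB SPL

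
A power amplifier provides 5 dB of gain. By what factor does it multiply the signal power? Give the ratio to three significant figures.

Power ratio = 10^(dB/10).
10^(5/10) = 10^(0.5000) = 3.16.

3.16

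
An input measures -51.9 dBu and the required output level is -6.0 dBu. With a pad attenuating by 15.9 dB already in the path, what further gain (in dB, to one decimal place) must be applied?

The required make-up gain is the shortfall in the dB sum.
G = -6.0 − (-51.9) + 15.9 = 61.8 dB.

61.8 dB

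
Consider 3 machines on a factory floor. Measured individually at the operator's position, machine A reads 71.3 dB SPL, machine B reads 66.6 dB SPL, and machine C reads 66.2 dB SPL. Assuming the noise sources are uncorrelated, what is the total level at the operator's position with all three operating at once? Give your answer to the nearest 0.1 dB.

Add the sources as powers (linear), then convert back to dB:
L_total = 10·log₁₀(10^(71.3/10) + 10^(66.6/10) + 10^(66.2/10)) = 10·log₁₀(22230000) = 73.5 dB SPL.

73.5 dB SPL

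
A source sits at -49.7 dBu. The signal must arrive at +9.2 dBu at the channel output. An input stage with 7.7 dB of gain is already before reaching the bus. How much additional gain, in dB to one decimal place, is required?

The required make-up gain is the shortfall in the dB sum.
G = +9.2 − (-49.7) − 7.7 = 51.2 dB.

51.2 dB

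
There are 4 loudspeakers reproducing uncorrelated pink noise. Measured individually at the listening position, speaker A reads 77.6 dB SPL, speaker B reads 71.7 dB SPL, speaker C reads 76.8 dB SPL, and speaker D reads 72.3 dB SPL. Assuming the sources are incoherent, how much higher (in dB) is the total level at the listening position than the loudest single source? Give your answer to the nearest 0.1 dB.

3.8 dB

Add the sources as powers (linear), then convert back to dB:
L_total = 10·log₁₀(10^(77.6/10) + 10^(71.7/10) + 10^(76.8/10) + 10^(72.3/10)) = 81.37 dB SPL.
Excess over the loudest (77.6 dB): 81.37 − 77.6 = 3.8 dB.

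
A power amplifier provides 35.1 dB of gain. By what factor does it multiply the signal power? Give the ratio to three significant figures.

3240

Power ratio = 10^(dB/10).
10^(35.1/10) = 10^(3.510) = 3240.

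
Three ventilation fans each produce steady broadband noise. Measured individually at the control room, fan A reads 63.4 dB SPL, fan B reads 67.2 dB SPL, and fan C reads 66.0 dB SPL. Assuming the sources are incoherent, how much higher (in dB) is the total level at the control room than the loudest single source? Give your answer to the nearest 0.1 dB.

Incoherent sources sum as intensities:
L_total = 10·log₁₀(10^(63.4/10) + 10^(67.2/10) + 10^(66.0/10)) = 70.58 dB SPL.
Excess over the loudest (67.2 dB): 70.58 − 67.2 = 3.4 dB.

3.4 dB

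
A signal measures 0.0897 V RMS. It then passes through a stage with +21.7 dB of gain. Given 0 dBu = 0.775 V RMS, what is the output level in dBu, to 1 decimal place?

Input level: 20·log₁₀(0.0897/0.775) = -18.73 dBu.
Output: -18.73 + 21.7 = +3.0 dBu.

+3.0 dBu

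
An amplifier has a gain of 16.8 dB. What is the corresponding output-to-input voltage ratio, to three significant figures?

Voltage ratio = 10^(dB/20).
10^(16.8/20) = 10^(0.8400) = 6.92.

6.92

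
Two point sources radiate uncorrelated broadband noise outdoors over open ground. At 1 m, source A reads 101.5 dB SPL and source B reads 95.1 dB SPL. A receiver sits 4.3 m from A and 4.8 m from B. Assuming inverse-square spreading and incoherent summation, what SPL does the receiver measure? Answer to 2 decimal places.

At the listener: L_A = 101.5 − 20·log₁₀(4.3) = 88.831 dB; L_B = 95.1 − 20·log₁₀(4.8) = 81.475 dB.
Combined: 10·log₁₀(10^(88.831/10)+10^(81.475/10)) = 89.56 dB SPL.

89.56 dB SPL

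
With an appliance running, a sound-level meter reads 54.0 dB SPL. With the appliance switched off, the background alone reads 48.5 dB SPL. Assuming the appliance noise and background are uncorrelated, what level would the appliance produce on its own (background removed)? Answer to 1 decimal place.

52.6 dB SPL

Subtract intensities: L_src = 10·log₁₀(10^(L_total/10) − 10^(L_bg/10)).
L_src = 10·log₁₀(10^(54.0/10) − 10^(48.5/10)) = 10·log₁₀(180400) = 52.6 dB SPL.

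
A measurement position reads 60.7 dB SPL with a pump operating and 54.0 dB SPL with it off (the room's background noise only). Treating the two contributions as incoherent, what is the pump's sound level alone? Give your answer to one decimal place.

59.7 dB SPL

Subtract intensities: L_src = 10·log₁₀(10^(L_total/10) − 10^(L_bg/10)).
L_src = 10·log₁₀(10^(60.7/10) − 10^(54.0/10)) = 10·log₁₀(923700) = 59.7 dB SPL.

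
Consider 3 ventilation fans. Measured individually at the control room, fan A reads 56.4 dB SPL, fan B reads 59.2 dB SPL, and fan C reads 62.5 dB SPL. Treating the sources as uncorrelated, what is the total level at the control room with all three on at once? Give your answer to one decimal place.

64.8 dB SPL

Uncorrelated sources add in intensity (power), not in dB.
L_total = 10·log₁₀(10^(56.4/10) + 10^(59.2/10) + 10^(62.5/10)) = 10·log₁₀(3047000) = 64.8 dB SPL.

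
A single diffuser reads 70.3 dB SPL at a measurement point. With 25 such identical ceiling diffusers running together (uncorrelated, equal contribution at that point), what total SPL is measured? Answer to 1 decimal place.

25 equal incoherent sources raise the level by 10·log₁₀(25) = 13.98 dB.
L_total = 70.3 + 13.98 = 84.3 dB SPL.

84.3 dB SPL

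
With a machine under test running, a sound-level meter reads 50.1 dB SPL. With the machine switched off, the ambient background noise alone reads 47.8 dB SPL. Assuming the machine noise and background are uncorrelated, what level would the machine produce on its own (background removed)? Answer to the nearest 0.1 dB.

46.2 dB SPL

Background correction is a power subtraction:
L_src = 10·log₁₀(10^(50.1/10) − 10^(47.8/10)) = 10·log₁₀(42070) = 46.2 dB SPL.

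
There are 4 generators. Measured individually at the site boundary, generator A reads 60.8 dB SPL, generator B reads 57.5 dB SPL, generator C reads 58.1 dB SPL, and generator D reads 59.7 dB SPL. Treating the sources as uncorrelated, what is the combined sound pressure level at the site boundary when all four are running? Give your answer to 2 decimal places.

Add the sources as powers (linear), then convert back to dB:
L_total = 10·log₁₀(10^(60.8/10) + 10^(57.5/10) + 10^(58.1/10) + 10^(59.7/10)) = 10·log₁₀(3344000) = 65.24 dB SPL.

65.24 dB SPL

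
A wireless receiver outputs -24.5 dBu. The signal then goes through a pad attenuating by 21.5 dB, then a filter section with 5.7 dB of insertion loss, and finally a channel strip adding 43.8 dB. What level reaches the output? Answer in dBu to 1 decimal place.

-7.9 dBu

Cascaded gains and losses add directly in dB.
-24.5 − 21.5 − 5.7 + 43.8 = -7.9 dBu.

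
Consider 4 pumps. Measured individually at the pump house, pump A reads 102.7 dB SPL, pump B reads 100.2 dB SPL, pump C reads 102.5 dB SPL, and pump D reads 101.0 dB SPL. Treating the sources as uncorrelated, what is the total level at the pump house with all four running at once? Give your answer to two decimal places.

Uncorrelated sources add in intensity (power), not in dB.
L_total = 10·log₁₀(10^(102.7/10) + 10^(100.2/10) + 10^(102.5/10) + 10^(101.0/10)) = 10·log₁₀(59464000000) = 107.74 dB SPL.

107.74 dB SPL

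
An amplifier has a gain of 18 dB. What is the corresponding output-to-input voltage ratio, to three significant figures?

7.94

Voltage ratio = 10^(dB/20).
10^(18/20) = 10^(0.9000) = 7.94.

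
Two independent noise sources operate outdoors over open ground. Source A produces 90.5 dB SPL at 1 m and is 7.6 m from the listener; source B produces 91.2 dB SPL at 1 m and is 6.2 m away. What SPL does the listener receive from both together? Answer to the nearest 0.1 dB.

77.3 dB SPL

At the listener: L_A = 90.5 − 20·log₁₀(7.6) = 72.88 dB; L_B = 91.2 − 20·log₁₀(6.2) = 75.35 dB.
Combined: 10·log₁₀(10^(72.88/10)+10^(75.35/10)) = 77.3 dB SPL.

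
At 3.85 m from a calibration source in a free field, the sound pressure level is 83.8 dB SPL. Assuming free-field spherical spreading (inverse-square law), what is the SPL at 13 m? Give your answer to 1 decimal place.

73.2 dB SPL

For a point source in a free field, ΔL = −20·log₁₀(d₂/d₁).
ΔL = −20·log₁₀(13/3.85) = -10.57 dB, so L₂ = 83.8 + (-10.57) = 73.2 dB SPL.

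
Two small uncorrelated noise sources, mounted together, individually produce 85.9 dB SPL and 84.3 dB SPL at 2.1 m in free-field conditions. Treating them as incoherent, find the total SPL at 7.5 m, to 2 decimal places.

77.13 dB SPL

Combined at 2.1 m: 10·log₁₀(10^(85.9/10)+10^(84.3/10)) = 88.184 dB SPL.
Then apply −20·log₁₀(7.5/2.1) = -11.057 dB → 77.13 dB SPL.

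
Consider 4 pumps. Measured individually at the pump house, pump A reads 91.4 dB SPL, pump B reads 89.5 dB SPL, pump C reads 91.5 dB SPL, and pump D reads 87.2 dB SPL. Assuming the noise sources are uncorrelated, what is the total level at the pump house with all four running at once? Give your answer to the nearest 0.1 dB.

Add the sources as powers (linear), then convert back to dB:
L_total = 10·log₁₀(10^(91.4/10) + 10^(89.5/10) + 10^(91.5/10) + 10^(87.2/10)) = 10·log₁₀(4209000000) = 96.2 dB SPL.

96.2 dB SPL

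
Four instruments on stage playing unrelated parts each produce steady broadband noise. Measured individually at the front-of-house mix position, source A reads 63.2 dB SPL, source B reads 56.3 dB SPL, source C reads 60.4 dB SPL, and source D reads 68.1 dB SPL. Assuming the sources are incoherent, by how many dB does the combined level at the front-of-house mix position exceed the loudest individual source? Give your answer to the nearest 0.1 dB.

Incoherent sources sum as intensities:
L_total = 10·log₁₀(10^(63.2/10) + 10^(56.3/10) + 10^(60.4/10) + 10^(68.1/10)) = 70.03 dB SPL.
Excess over the loudest (68.1 dB): 70.03 − 68.1 = 1.9 dB.

1.9 dB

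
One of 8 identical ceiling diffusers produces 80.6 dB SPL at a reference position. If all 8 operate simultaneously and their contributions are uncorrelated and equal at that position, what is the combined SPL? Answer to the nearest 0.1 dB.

8 equal incoherent sources raise the level by 10·log₁₀(8) = 9.03 dB.
L_total = 80.6 + 9.03 = 89.6 dB SPL.

89.6 dB SPL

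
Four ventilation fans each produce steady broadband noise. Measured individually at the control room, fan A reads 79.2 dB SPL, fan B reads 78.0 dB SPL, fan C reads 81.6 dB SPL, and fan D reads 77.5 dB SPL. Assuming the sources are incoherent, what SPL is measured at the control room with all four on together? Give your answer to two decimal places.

Incoherent sources sum as intensities:
L_total = 10·log₁₀(10^(79.2/10) + 10^(78.0/10) + 10^(81.6/10) + 10^(77.5/10)) = 10·log₁₀(347100000) = 85.40 dB SPL.

85.40 dB SPL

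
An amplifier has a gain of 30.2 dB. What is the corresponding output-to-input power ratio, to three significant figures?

Power ratio = 10^(dB/10).
10^(30.2/10) = 10^(3.020) = 1050.

1050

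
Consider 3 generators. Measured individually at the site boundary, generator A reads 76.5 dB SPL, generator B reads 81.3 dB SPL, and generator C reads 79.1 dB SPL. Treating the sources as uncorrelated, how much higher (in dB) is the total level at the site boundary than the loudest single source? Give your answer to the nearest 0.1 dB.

Uncorrelated sources add in intensity (power), not in dB.
L_total = 10·log₁₀(10^(76.5/10) + 10^(81.3/10) + 10^(79.1/10)) = 84.16 dB SPL.
Excess over the loudest (81.3 dB): 84.16 − 81.3 = 2.9 dB.

2.9 dB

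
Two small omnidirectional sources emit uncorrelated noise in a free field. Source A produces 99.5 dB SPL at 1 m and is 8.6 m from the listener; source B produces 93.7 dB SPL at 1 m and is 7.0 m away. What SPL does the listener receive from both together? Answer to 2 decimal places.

82.26 dB SPL

At the listener: L_A = 99.5 − 20·log₁₀(8.6) = 80.810 dB; L_B = 93.7 − 20·log₁₀(7.0) = 76.798 dB.
Combined: 10·log₁₀(10^(80.810/10)+10^(76.798/10)) = 82.26 dB SPL.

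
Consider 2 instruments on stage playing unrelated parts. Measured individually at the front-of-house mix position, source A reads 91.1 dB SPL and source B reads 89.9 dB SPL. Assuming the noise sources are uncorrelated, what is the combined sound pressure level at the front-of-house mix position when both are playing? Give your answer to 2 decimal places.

Add the sources as powers (linear), then convert back to dB:
L_total = 10·log₁₀(10^(91.1/10) + 10^(89.9/10)) = 10·log₁₀(2265000000) = 93.55 dB SPL.

93.55 dB SPL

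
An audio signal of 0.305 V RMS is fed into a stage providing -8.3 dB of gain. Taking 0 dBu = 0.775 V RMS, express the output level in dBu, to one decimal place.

Input level: 20·log₁₀(0.305/0.775) = -8.10 dBu.
Output: -8.10 − 8.3 = -16.4 dBu.

-16.4 dBu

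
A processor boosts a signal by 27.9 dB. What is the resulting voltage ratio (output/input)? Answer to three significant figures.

Voltage ratio = 10^(dB/20).
10^(27.9/20) = 10^(1.395) = 24.8.

24.8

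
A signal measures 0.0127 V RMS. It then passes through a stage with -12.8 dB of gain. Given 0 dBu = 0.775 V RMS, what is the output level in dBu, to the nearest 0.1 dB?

Input level: 20·log₁₀(0.0127/0.775) = -35.71 dBu.
Output: -35.71 − 12.8 = -48.5 dBu.

-48.5 dBu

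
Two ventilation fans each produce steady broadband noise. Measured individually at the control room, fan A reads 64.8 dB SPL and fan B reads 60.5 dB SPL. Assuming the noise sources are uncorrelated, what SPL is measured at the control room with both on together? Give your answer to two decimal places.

Incoherent sources sum as intensities:
L_total = 10·log₁₀(10^(64.8/10) + 10^(60.5/10)) = 10·log₁₀(4142000) = 66.17 dB SPL.

66.17 dB SPL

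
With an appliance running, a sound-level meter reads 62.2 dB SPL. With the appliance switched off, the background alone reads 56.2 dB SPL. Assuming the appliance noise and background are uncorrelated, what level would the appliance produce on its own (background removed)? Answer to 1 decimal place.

60.9 dB SPL

Background correction is a power subtraction:
L_src = 10·log₁₀(10^(62.2/10) − 10^(56.2/10)) = 10·log₁₀(1243000) = 60.9 dB SPL.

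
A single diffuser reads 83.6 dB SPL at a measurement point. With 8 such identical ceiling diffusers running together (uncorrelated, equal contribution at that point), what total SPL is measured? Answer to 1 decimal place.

8 equal incoherent sources raise the level by 10·log₁₀(8) = 9.03 dB.
L_total = 83.6 + 9.03 = 92.6 dB SPL.

92.6 dB SPL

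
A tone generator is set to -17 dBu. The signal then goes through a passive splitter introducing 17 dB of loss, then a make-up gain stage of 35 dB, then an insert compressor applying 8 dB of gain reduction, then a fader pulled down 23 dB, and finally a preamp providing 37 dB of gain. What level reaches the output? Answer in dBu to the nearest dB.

+7 dBu

In dB, series stages simply add:
-17 − 17 + 35 − 8 − 23 + 37 = +7 dBu.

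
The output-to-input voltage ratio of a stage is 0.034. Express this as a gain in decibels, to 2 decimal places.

-29.37 dB

Voltage is an amplitude quantity, so gain = 20·log₁₀(V_out/V_in).
20·log₁₀(0.034) = -29.37 dB.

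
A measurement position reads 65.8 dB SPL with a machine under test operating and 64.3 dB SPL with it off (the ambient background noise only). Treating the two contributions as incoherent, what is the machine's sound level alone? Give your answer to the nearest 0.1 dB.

60.5 dB SPL

Background correction is a power subtraction:
L_src = 10·log₁₀(10^(65.8/10) − 10^(64.3/10)) = 10·log₁₀(1110000) = 60.5 dB SPL.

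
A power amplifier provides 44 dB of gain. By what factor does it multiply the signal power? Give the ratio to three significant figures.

Power ratio = 10^(dB/10).
10^(44/10) = 10^(4.400) = 25100.

25100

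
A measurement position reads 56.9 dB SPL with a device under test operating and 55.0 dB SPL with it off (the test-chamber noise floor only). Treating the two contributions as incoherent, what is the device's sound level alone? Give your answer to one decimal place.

52.4 dB SPL

Background correction is a power subtraction:
L_src = 10·log₁₀(10^(56.9/10) − 10^(55.0/10)) = 10·log₁₀(173600) = 52.4 dB SPL.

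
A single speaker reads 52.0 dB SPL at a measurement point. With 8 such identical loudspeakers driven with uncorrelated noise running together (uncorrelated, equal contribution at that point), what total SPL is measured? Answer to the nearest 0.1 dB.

8 equal incoherent sources raise the level by 10·log₁₀(8) = 9.03 dB.
L_total = 52.0 + 9.03 = 61.0 dB SPL.

61.0 dB SPL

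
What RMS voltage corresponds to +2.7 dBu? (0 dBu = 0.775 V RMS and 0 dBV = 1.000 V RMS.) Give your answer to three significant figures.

V = 0.775 V × 10^(+2.7/20).
= 0.775 × 1.365 = 1.06 V.

1.06 V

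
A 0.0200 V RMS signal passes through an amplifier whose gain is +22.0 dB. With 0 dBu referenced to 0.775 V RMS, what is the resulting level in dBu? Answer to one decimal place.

Input level: 20·log₁₀(0.0200/0.775) = -31.77 dBu.
Output: -31.77 + 22.0 = -9.8 dBu.

-9.8 dBu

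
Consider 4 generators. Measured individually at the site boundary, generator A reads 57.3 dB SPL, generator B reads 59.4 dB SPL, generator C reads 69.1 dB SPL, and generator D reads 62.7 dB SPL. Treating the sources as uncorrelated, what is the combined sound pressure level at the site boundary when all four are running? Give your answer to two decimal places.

70.57 dB SPL

Incoherent sources sum as intensities:
L_total = 10·log₁₀(10^(57.3/10) + 10^(59.4/10) + 10^(69.1/10) + 10^(62.7/10)) = 10·log₁₀(11400000) = 70.57 dB SPL.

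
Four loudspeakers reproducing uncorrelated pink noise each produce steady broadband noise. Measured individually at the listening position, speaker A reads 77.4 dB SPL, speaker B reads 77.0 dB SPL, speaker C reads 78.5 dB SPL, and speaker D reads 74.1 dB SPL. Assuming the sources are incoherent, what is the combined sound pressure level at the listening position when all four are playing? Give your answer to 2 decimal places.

83.04 dB SPL

Add the sources as powers (linear), then convert back to dB:
L_total = 10·log₁₀(10^(77.4/10) + 10^(77.0/10) + 10^(78.5/10) + 10^(74.1/10)) = 10·log₁₀(201600000) = 83.04 dB SPL.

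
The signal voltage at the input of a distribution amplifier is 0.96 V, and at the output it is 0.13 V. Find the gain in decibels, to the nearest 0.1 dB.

-17.4 dB

Voltage is an amplitude quantity, so gain = 20·log₁₀(V_out/V_in).
20·log₁₀(0.13/0.96) = 20·log₁₀(0.1354) = -17.4 dB.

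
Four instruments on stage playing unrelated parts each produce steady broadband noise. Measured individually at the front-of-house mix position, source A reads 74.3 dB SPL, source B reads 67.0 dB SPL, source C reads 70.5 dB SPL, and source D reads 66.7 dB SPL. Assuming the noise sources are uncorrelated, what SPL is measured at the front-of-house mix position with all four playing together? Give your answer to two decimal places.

76.80 dB SPL

Uncorrelated sources add in intensity (power), not in dB.
L_total = 10·log₁₀(10^(74.3/10) + 10^(67.0/10) + 10^(70.5/10) + 10^(66.7/10)) = 10·log₁₀(47820000) = 76.80 dB SPL.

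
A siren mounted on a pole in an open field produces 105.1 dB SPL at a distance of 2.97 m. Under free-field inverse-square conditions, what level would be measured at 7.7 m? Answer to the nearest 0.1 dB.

96.8 dB SPL

For a point source in a free field, ΔL = −20·log₁₀(d₂/d₁).
ΔL = −20·log₁₀(7.7/2.97) = -8.27 dB, so L₂ = 105.1 + (-8.27) = 96.8 dB SPL.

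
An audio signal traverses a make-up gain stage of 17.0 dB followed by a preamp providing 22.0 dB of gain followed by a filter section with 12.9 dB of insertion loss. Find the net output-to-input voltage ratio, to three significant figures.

Net gain = 17.0 + 22.0 + (−12.9) = 26.1 dB.
Voltage ratio = 10^(26.1/20) = 20.2.

20.2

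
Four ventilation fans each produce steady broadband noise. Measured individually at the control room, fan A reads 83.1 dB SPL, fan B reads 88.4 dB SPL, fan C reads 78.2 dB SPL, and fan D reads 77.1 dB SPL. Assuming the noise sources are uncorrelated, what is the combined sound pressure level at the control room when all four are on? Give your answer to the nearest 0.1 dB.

Uncorrelated sources add in intensity (power), not in dB.
L_total = 10·log₁₀(10^(83.1/10) + 10^(88.4/10) + 10^(78.2/10) + 10^(77.1/10)) = 10·log₁₀(1013000000) = 90.1 dB SPL.

90.1 dB SPL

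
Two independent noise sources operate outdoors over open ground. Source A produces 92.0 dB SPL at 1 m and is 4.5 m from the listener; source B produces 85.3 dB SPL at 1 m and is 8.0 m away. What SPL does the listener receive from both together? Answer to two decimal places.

At the listener: L_A = 92.0 − 20·log₁₀(4.5) = 78.936 dB; L_B = 85.3 − 20·log₁₀(8.0) = 67.238 dB.
Combined: 10·log₁₀(10^(78.936/10)+10^(67.238/10)) = 79.22 dB SPL.

79.22 dB SPL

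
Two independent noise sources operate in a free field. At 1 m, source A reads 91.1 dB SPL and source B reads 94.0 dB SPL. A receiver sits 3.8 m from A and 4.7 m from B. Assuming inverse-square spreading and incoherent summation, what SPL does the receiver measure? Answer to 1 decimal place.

83.1 dB SPL

At the listener: L_A = 91.1 − 20·log₁₀(3.8) = 79.50 dB; L_B = 94.0 − 20·log₁₀(4.7) = 80.56 dB.
Combined: 10·log₁₀(10^(79.50/10)+10^(80.56/10)) = 83.1 dB SPL.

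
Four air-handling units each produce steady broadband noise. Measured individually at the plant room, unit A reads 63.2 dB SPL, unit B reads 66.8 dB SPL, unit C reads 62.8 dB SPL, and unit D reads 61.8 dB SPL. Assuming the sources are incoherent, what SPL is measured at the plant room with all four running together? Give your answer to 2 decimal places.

Incoherent sources sum as intensities:
L_total = 10·log₁₀(10^(63.2/10) + 10^(66.8/10) + 10^(62.8/10) + 10^(61.8/10)) = 10·log₁₀(10290000) = 70.13 dB SPL.

70.13 dB SPL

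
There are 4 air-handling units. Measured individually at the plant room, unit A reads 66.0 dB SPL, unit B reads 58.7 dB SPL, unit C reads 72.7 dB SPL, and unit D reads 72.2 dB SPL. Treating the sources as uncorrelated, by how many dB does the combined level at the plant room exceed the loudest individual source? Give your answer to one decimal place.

3.3 dB

Uncorrelated sources add in intensity (power), not in dB.
L_total = 10·log₁₀(10^(66.0/10) + 10^(58.7/10) + 10^(72.7/10) + 10^(72.2/10)) = 76.01 dB SPL.
Excess over the loudest (72.7 dB): 76.01 − 72.7 = 3.3 dB.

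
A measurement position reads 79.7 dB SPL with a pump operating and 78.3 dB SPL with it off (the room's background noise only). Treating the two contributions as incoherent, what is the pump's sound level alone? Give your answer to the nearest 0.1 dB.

74.1 dB SPL

Background correction is a power subtraction:
L_src = 10·log₁₀(10^(79.7/10) − 10^(78.3/10)) = 10·log₁₀(25720000) = 74.1 dB SPL.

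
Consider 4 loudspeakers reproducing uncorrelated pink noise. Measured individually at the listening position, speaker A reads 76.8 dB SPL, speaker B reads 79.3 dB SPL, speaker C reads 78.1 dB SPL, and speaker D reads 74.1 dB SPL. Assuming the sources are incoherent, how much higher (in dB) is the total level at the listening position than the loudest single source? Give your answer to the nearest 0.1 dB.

4.2 dB

Incoherent sources sum as intensities:
L_total = 10·log₁₀(10^(76.8/10) + 10^(79.3/10) + 10^(78.1/10) + 10^(74.1/10)) = 83.49 dB SPL.
Excess over the loudest (79.3 dB): 83.49 − 79.3 = 4.2 dB.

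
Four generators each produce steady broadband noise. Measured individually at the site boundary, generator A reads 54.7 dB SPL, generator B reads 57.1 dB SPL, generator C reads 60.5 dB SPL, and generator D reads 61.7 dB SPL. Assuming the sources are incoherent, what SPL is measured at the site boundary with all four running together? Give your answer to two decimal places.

Add the sources as powers (linear), then convert back to dB:
L_total = 10·log₁₀(10^(54.7/10) + 10^(57.1/10) + 10^(60.5/10) + 10^(61.7/10)) = 10·log₁₀(3409000) = 65.33 dB SPL.

65.33 dB SPL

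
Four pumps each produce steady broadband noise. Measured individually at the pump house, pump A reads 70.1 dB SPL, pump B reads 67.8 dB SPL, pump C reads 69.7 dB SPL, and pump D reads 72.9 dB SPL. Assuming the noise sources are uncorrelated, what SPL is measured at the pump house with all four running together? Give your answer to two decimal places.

76.54 dB SPL

Uncorrelated sources add in intensity (power), not in dB.
L_total = 10·log₁₀(10^(70.1/10) + 10^(67.8/10) + 10^(69.7/10) + 10^(72.9/10)) = 10·log₁₀(45090000) = 76.54 dB SPL.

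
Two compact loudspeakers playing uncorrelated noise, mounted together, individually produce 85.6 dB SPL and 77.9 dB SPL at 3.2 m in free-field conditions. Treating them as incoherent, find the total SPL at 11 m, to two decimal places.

Combined at 3.2 m: 10·log₁₀(10^(85.6/10)+10^(77.9/10)) = 86.281 dB SPL.
Then apply −20·log₁₀(11/3.2) = -10.725 dB → 75.56 dB SPL.

75.56 dB SPL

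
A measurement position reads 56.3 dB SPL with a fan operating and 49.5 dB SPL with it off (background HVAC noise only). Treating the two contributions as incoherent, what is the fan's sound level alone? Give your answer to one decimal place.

Remove the background by subtracting linear intensities:
L_src = 10·log₁₀(10^(56.3/10) − 10^(49.5/10)) = 10·log₁₀(337500) = 55.3 dB SPL.

55.3 dB SPL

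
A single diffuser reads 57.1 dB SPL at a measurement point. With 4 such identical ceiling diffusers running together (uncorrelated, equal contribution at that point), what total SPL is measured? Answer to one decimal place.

63.1 dB SPL

4 equal incoherent sources raise the level by 10·log₁₀(4) = 6.02 dB.
L_total = 57.1 + 6.02 = 63.1 dB SPL.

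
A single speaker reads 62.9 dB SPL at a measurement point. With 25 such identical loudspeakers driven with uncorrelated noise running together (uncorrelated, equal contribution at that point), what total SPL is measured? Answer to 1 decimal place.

25 equal incoherent sources raise the level by 10·log₁₀(25) = 13.98 dB.
L_total = 62.9 + 13.98 = 76.9 dB SPL.

76.9 dB SPL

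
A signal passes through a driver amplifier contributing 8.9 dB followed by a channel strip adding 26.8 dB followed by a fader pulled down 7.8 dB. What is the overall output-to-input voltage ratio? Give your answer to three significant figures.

24.8

Net gain = 8.9 + 26.8 + (−7.8) = 27.9 dB.
Voltage ratio = 10^(27.9/20) = 24.8.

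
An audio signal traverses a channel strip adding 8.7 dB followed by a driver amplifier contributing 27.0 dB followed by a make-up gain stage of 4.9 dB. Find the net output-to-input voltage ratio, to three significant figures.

Net gain = 8.7 + 27.0 + 4.9 = 40.6 dB.
Voltage ratio = 10^(40.6/20) = 107.

107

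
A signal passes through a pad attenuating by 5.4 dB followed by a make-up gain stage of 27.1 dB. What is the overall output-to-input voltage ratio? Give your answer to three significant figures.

Net gain = (−5.4) + 27.1 = 21.7 dB.
Voltage ratio = 10^(21.7/20) = 12.2.

12.2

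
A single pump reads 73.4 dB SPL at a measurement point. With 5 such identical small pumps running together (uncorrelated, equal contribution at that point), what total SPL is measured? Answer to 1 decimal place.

5 equal incoherent sources raise the level by 10·log₁₀(5) = 6.99 dB.
L_total = 73.4 + 6.99 = 80.4 dB SPL.

80.4 dB SPL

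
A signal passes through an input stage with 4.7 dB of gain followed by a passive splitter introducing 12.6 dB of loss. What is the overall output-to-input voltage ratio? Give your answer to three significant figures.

0.403

Net gain = 4.7 + (−12.6) = -7.9 dB.
Voltage ratio = 10^(-7.9/20) = 0.403.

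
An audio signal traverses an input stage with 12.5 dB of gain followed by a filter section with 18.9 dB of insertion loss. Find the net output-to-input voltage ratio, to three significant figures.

Net gain = 12.5 + (−18.9) = -6.4 dB.
Voltage ratio = 10^(-6.4/20) = 0.479.

0.479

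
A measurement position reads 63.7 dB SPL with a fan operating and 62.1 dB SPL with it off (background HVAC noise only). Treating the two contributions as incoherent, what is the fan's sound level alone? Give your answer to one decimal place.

Subtract intensities: L_src = 10·log₁₀(10^(L_total/10) − 10^(L_bg/10)).
L_src = 10·log₁₀(10^(63.7/10) − 10^(62.1/10)) = 10·log₁₀(722400) = 58.6 dB SPL.

58.6 dB SPL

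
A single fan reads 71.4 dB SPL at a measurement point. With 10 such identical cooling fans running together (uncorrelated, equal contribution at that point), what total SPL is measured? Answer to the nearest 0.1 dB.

10 equal incoherent sources raise the level by 10·log₁₀(10) = 10.00 dB.
L_total = 71.4 + 10.00 = 81.4 dB SPL.

81.4 dB SPL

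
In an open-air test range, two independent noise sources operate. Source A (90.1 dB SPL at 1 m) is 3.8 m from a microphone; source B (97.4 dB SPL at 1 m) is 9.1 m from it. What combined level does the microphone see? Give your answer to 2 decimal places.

At the listener: L_A = 90.1 − 20·log₁₀(3.8) = 78.504 dB; L_B = 97.4 − 20·log₁₀(9.1) = 78.219 dB.
Combined: 10·log₁₀(10^(78.504/10)+10^(78.219/10)) = 81.37 dB SPL.

81.37 dB SPL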